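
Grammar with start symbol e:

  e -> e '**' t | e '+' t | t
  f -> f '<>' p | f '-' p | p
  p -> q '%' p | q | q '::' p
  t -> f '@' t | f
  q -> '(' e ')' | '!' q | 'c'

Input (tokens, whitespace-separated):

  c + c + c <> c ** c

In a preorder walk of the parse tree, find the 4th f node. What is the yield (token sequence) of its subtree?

c

[e [e [e [e [t [f [p [q c]]]]] + [t [f [p [q c]]]]] + [t [f [f [p [q c]]] <> [p [q c]]]]] ** [t [f [p [q c]]]]]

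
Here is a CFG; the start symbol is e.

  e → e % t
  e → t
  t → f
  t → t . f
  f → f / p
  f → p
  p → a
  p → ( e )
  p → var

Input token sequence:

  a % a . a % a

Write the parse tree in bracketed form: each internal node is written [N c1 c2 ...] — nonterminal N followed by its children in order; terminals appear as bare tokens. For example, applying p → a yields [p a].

[e [e [e [t [f [p a]]]] % [t [t [f [p a]]] . [f [p a]]]] % [t [f [p a]]]]

e
e % t
e % t % t
t % t % t
f % t % t
p % t % t
a % t % t
a % t . f % t
a % f . f % t
a % p . f % t
a % a . f % t
a % a . p % t
a % a . a % t
a % a . a % f
a % a . a % p
a % a . a % a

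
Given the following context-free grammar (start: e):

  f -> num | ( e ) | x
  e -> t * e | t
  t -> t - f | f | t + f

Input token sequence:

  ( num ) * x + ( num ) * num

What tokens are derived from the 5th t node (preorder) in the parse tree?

[e [t [f ( [e [t [f num]]] )]] * [e [t [t [f x]] + [f ( [e [t [f num]]] )]] * [e [t [f num]]]]]

num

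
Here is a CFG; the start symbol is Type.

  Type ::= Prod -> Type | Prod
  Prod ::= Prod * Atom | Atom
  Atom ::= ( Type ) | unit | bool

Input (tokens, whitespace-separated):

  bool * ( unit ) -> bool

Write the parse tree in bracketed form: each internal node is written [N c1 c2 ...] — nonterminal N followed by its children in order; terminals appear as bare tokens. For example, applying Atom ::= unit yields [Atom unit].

Type
Prod -> Type
Prod * Atom -> Type
Atom * Atom -> Type
bool * Atom -> Type
bool * ( Type ) -> Type
bool * ( Prod ) -> Type
bool * ( Atom ) -> Type
bool * ( unit ) -> Type
bool * ( unit ) -> Prod
bool * ( unit ) -> Atom
bool * ( unit ) -> bool

[Type [Prod [Prod [Atom bool]] * [Atom ( [Type [Prod [Atom unit]]] )]] -> [Type [Prod [Atom bool]]]]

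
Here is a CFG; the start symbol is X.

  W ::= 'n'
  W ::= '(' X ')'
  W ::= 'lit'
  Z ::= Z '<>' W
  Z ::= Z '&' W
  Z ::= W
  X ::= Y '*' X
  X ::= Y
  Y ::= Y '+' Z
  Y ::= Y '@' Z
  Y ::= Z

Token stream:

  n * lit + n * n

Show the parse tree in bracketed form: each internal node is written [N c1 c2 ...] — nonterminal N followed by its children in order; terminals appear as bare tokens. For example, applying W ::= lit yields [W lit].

[X [Y [Z [W n]]] * [X [Y [Y [Z [W lit]]] + [Z [W n]]] * [X [Y [Z [W n]]]]]]

X
Y * X
Z * X
W * X
n * X
n * Y * X
n * Y + Z * X
n * Z + Z * X
n * W + Z * X
n * lit + Z * X
n * lit + W * X
n * lit + n * X
n * lit + n * Y
n * lit + n * Z
n * lit + n * W
n * lit + n * n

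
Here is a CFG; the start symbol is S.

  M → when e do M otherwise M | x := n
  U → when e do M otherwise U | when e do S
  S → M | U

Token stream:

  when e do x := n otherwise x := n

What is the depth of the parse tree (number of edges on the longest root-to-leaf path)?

[S [M when e do [M x := n] otherwise [M x := n]]]

3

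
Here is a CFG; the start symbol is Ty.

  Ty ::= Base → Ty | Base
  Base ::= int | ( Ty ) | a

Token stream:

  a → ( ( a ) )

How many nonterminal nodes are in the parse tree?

[Ty [Base a] → [Ty [Base ( [Ty [Base ( [Ty [Base a]] )]] )]]]

8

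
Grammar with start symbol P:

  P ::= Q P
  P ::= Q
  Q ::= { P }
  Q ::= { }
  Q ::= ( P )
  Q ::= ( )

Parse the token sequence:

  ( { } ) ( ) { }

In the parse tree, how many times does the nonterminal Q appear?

[P [Q ( [P [Q { }]] )] [P [Q ( )] [P [Q { }]]]]

4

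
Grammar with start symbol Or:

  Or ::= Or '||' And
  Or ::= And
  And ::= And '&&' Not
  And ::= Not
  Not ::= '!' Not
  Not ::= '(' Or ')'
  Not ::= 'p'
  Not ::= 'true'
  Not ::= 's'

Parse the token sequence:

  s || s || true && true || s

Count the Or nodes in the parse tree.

4

[Or [Or [Or [Or [And [Not s]]] || [And [Not s]]] || [And [And [Not true]] && [Not true]]] || [And [Not s]]]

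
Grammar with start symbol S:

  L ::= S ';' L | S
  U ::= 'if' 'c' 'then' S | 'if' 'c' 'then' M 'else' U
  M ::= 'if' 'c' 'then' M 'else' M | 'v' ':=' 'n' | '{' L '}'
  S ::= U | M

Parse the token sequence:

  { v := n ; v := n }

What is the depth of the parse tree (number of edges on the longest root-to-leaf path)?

6

[S [M { [L [S [M v := n]] ; [L [S [M v := n]]]] }]]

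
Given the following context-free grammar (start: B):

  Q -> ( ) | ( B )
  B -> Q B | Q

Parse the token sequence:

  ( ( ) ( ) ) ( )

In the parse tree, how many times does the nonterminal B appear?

[B [Q ( [B [Q ( )] [B [Q ( )]]] )] [B [Q ( )]]]

4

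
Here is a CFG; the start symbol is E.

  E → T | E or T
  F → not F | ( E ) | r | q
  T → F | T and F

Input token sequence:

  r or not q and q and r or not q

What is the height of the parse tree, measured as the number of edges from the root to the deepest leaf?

[E [E [E [T [F r]]] or [T [T [T [F not [F q]]] and [F q]] and [F r]]] or [T [F not [F q]]]]

7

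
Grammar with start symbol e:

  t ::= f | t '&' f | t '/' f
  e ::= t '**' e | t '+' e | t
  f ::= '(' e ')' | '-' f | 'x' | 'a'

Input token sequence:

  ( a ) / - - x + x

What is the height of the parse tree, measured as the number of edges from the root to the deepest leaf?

[e [t [t [f ( [e [t [f a]]] )]] / [f - [f - [f x]]]] + [e [t [f x]]]]

7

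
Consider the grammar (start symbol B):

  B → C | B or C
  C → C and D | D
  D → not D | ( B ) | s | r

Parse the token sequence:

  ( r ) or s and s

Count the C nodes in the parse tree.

[B [B [C [D ( [B [C [D r]]] )]]] or [C [C [D s]] and [D s]]]

4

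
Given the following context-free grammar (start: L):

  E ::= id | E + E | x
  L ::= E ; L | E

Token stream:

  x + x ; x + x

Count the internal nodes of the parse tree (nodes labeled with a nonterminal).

8

[L [E [E x] + [E x]] ; [L [E [E x] + [E x]]]]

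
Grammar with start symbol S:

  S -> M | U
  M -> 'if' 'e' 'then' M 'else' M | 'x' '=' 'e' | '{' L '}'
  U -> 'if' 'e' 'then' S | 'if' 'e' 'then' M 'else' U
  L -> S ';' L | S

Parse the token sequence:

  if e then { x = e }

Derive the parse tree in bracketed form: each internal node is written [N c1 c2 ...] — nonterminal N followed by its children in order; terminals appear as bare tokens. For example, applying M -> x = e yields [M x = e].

[S [U if e then [S [M { [L [S [M x = e]]] }]]]]

S
U
if e then S
if e then M
if e then { L }
if e then { S }
if e then { M }
if e then { x = e }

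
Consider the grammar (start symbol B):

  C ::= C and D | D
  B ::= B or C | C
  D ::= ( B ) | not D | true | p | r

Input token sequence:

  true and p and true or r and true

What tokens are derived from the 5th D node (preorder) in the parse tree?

true

[B [B [C [C [C [D true]] and [D p]] and [D true]]] or [C [C [D r]] and [D true]]]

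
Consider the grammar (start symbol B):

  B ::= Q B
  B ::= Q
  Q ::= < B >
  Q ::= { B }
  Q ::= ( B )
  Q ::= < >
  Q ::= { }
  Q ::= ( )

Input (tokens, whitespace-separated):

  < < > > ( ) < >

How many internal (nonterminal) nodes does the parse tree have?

[B [Q < [B [Q < >]] >] [B [Q ( )] [B [Q < >]]]]

8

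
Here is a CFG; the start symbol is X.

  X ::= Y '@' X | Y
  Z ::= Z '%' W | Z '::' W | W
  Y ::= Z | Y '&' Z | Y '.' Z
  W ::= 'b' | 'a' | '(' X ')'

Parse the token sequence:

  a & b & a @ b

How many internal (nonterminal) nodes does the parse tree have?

[X [Y [Y [Y [Z [W a]]] & [Z [W b]]] & [Z [W a]]] @ [X [Y [Z [W b]]]]]

14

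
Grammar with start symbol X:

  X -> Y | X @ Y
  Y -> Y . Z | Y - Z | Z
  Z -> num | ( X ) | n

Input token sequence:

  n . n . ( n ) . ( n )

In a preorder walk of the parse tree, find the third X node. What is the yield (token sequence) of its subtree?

[X [Y [Y [Y [Y [Z n]] . [Z n]] . [Z ( [X [Y [Z n]]] )]] . [Z ( [X [Y [Z n]]] )]]]

n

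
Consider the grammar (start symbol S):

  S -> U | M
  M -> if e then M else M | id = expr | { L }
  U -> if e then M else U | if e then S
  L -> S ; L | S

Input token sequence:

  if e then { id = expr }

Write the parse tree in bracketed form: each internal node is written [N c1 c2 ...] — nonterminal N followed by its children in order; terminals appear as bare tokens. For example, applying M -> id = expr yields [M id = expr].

S
U
if e then S
if e then M
if e then { L }
if e then { S }
if e then { M }
if e then { id = expr }

[S [U if e then [S [M { [L [S [M id = expr]]] }]]]]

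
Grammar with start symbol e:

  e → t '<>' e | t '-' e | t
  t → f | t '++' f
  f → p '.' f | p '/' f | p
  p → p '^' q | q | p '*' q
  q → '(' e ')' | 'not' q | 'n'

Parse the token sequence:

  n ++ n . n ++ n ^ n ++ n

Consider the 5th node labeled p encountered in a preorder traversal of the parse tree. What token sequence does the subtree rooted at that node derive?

[e [t [t [t [t [f [p [q n]]]] ++ [f [p [q n]] . [f [p [q n]]]]] ++ [f [p [p [q n]] ^ [q n]]]] ++ [f [p [q n]]]]]

n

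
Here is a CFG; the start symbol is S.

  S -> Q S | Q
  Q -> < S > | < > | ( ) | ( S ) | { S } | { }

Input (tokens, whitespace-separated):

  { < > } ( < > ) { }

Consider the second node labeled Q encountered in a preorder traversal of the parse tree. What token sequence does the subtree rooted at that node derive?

< >

[S [Q { [S [Q < >]] }] [S [Q ( [S [Q < >]] )] [S [Q { }]]]]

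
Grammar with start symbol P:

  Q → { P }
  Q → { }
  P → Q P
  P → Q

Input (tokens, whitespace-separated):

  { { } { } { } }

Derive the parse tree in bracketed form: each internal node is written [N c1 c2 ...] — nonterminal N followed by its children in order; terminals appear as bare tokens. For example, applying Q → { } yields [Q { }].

P
Q
{ P }
{ Q P }
{ { } P }
{ { } Q P }
{ { } { } P }
{ { } { } Q }
{ { } { } { } }

[P [Q { [P [Q { }] [P [Q { }] [P [Q { }]]]] }]]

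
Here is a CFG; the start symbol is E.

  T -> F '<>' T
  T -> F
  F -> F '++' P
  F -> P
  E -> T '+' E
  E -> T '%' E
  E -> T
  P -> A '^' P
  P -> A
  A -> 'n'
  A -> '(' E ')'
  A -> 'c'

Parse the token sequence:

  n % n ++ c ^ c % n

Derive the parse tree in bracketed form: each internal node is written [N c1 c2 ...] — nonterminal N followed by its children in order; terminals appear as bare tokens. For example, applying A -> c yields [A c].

[E [T [F [P [A n]]]] % [E [T [F [F [P [A n]]] ++ [P [A c] ^ [P [A c]]]]] % [E [T [F [P [A n]]]]]]]

E
T % E
F % E
P % E
A % E
n % E
n % T % E
n % F % E
n % F ++ P % E
n % P ++ P % E
n % A ++ P % E
n % n ++ P % E
n % n ++ A ^ P % E
n % n ++ c ^ P % E
n % n ++ c ^ A % E
n % n ++ c ^ c % E
n % n ++ c ^ c % T
n % n ++ c ^ c % F
n % n ++ c ^ c % P
n % n ++ c ^ c % A
n % n ++ c ^ c % n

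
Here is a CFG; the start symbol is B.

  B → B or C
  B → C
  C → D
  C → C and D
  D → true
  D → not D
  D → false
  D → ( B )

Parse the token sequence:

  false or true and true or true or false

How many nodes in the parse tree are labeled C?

5

[B [B [B [B [C [D false]]] or [C [C [D true]] and [D true]]] or [C [D true]]] or [C [D false]]]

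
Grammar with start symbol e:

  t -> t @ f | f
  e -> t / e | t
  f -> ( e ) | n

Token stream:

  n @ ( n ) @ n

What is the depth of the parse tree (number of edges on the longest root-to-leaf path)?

7

[e [t [t [t [f n]] @ [f ( [e [t [f n]]] )]] @ [f n]]]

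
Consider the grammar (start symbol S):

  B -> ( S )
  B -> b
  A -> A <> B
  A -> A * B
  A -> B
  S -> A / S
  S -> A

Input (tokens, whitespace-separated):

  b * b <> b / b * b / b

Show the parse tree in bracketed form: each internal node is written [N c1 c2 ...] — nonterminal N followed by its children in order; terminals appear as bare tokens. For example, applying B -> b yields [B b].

[S [A [A [A [B b]] * [B b]] <> [B b]] / [S [A [A [B b]] * [B b]] / [S [A [B b]]]]]

S
A / S
A <> B / S
A * B <> B / S
B * B <> B / S
b * B <> B / S
b * b <> B / S
b * b <> b / S
b * b <> b / A / S
b * b <> b / A * B / S
b * b <> b / B * B / S
b * b <> b / b * B / S
b * b <> b / b * b / S
b * b <> b / b * b / A
b * b <> b / b * b / B
b * b <> b / b * b / b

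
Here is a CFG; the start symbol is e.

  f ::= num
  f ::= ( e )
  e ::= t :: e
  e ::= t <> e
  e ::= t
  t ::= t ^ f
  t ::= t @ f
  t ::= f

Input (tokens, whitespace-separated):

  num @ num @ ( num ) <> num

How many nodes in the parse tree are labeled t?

5

[e [t [t [t [f num]] @ [f num]] @ [f ( [e [t [f num]]] )]] <> [e [t [f num]]]]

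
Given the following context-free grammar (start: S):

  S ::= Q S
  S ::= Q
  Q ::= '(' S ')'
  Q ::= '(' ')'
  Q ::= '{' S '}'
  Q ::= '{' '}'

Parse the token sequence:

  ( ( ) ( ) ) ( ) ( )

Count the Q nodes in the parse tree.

[S [Q ( [S [Q ( )] [S [Q ( )]]] )] [S [Q ( )] [S [Q ( )]]]]

5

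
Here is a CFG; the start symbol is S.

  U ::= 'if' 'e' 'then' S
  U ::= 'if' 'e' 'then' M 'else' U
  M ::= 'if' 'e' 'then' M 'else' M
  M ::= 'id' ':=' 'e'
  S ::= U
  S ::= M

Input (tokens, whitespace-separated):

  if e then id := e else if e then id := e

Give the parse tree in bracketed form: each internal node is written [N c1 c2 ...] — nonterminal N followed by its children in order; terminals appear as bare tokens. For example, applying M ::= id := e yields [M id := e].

[S [U if e then [M id := e] else [U if e then [S [M id := e]]]]]

S
U
if e then M else U
if e then id := e else U
if e then id := e else if e then S
if e then id := e else if e then M
if e then id := e else if e then id := e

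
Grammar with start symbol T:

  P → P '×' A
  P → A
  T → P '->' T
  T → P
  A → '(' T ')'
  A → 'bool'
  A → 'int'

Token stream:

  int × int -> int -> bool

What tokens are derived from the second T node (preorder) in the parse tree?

int -> bool

[T [P [P [A int]] × [A int]] -> [T [P [A int]] -> [T [P [A bool]]]]]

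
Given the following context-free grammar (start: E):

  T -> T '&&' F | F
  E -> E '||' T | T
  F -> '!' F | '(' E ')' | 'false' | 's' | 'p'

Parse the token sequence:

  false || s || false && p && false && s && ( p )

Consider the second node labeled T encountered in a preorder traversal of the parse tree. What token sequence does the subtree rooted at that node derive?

[E [E [E [T [F false]]] || [T [F s]]] || [T [T [T [T [T [F false]] && [F p]] && [F false]] && [F s]] && [F ( [E [T [F p]]] )]]]

s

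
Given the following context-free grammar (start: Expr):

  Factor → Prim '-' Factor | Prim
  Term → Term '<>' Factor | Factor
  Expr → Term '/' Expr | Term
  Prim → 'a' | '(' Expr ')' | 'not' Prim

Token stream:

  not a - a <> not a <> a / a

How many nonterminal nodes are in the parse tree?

[Expr [Term [Term [Term [Factor [Prim not [Prim a]] - [Factor [Prim a]]]] <> [Factor [Prim not [Prim a]]]] <> [Factor [Prim a]]] / [Expr [Term [Factor [Prim a]]]]]

18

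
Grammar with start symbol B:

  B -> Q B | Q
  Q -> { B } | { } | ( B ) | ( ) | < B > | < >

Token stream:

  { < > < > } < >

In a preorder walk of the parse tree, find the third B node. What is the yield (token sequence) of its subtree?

[B [Q { [B [Q < >] [B [Q < >]]] }] [B [Q < >]]]

< >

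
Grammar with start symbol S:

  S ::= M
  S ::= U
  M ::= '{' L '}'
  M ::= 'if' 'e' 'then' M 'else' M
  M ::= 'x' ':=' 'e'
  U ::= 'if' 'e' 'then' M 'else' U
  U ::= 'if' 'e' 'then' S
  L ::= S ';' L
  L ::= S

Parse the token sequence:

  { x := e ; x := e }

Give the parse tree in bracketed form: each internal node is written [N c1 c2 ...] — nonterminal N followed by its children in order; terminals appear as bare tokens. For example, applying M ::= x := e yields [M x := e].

[S [M { [L [S [M x := e]] ; [L [S [M x := e]]]] }]]

S
M
{ L }
{ S ; L }
{ M ; L }
{ x := e ; L }
{ x := e ; S }
{ x := e ; M }
{ x := e ; x := e }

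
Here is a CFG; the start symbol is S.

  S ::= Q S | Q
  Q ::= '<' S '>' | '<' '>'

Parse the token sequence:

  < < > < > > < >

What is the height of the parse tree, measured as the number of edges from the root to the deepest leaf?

5

[S [Q < [S [Q < >] [S [Q < >]]] >] [S [Q < >]]]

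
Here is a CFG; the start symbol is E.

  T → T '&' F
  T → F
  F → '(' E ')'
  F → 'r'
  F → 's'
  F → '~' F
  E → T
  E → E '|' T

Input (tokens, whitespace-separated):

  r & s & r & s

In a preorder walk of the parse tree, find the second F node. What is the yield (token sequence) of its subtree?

[E [T [T [T [T [F r]] & [F s]] & [F r]] & [F s]]]

s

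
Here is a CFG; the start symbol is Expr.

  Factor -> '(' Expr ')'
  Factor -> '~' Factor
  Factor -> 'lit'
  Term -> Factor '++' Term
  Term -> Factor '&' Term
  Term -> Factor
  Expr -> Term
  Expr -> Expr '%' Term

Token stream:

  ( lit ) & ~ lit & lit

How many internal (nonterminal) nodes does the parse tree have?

11

[Expr [Term [Factor ( [Expr [Term [Factor lit]]] )] & [Term [Factor ~ [Factor lit]] & [Term [Factor lit]]]]]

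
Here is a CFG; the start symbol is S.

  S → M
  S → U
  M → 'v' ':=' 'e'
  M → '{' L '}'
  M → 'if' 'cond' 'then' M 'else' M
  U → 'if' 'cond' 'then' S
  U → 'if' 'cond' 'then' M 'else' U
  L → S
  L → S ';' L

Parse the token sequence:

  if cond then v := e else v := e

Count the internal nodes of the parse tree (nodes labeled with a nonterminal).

[S [M if cond then [M v := e] else [M v := e]]]

4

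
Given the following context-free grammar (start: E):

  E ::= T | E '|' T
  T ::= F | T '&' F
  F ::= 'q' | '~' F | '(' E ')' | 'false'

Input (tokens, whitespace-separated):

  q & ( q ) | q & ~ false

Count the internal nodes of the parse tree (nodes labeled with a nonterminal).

[E [E [T [T [F q]] & [F ( [E [T [F q]]] )]]] | [T [T [F q]] & [F ~ [F false]]]]

14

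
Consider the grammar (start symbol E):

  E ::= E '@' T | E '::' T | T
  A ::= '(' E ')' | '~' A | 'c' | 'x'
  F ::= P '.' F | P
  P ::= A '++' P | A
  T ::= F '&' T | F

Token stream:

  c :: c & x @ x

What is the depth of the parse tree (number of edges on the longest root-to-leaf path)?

[E [E [E [T [F [P [A c]]]]] :: [T [F [P [A c]]] & [T [F [P [A x]]]]]] @ [T [F [P [A x]]]]]

7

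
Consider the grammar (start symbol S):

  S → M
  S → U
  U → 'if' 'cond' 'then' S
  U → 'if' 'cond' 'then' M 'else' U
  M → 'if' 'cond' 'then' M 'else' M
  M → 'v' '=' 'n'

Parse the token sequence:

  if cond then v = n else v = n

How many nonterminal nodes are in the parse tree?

4

[S [M if cond then [M v = n] else [M v = n]]]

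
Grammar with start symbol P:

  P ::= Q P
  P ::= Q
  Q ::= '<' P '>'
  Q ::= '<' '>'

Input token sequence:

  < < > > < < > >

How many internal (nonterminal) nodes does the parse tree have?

8

[P [Q < [P [Q < >]] >] [P [Q < [P [Q < >]] >]]]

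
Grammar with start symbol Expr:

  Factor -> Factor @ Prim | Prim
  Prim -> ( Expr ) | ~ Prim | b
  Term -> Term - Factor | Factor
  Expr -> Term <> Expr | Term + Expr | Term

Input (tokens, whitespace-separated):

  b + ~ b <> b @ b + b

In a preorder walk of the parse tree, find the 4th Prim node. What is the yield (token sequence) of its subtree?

b

[Expr [Term [Factor [Prim b]]] + [Expr [Term [Factor [Prim ~ [Prim b]]]] <> [Expr [Term [Factor [Factor [Prim b]] @ [Prim b]]] + [Expr [Term [Factor [Prim b]]]]]]]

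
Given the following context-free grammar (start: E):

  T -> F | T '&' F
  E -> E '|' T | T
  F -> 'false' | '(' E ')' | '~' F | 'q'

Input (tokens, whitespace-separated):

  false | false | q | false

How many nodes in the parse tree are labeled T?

[E [E [E [E [T [F false]]] | [T [F false]]] | [T [F q]]] | [T [F false]]]

4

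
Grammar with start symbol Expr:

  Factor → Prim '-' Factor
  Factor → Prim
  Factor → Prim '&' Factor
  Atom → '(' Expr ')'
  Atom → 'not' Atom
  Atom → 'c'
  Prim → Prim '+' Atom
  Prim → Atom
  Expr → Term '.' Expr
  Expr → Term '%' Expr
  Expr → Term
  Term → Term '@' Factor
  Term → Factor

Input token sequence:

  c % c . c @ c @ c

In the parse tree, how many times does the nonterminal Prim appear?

[Expr [Term [Factor [Prim [Atom c]]]] % [Expr [Term [Factor [Prim [Atom c]]]] . [Expr [Term [Term [Term [Factor [Prim [Atom c]]]] @ [Factor [Prim [Atom c]]]] @ [Factor [Prim [Atom c]]]]]]]

5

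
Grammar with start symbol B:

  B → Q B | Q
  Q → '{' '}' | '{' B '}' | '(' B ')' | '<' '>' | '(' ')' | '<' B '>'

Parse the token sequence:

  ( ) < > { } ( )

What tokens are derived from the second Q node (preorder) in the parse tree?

< >

[B [Q ( )] [B [Q < >] [B [Q { }] [B [Q ( )]]]]]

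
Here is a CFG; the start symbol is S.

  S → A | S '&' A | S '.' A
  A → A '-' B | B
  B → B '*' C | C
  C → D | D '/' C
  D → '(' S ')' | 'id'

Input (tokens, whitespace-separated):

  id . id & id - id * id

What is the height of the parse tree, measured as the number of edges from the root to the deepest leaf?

[S [S [S [A [B [C [D id]]]]] . [A [B [C [D id]]]]] & [A [A [B [C [D id]]]] - [B [B [C [D id]]] * [C [D id]]]]]

7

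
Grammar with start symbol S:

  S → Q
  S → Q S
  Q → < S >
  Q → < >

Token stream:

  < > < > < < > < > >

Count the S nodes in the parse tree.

5

[S [Q < >] [S [Q < >] [S [Q < [S [Q < >] [S [Q < >]]] >]]]]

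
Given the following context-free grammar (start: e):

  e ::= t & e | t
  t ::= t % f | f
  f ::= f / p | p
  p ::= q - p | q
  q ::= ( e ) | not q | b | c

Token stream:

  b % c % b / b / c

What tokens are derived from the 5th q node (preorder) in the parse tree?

[e [t [t [t [f [p [q b]]]] % [f [p [q c]]]] % [f [f [f [p [q b]]] / [p [q b]]] / [p [q c]]]]]

c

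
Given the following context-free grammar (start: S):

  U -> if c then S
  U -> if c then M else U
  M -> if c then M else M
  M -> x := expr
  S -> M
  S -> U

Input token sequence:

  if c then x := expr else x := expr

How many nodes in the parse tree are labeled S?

1

[S [M if c then [M x := expr] else [M x := expr]]]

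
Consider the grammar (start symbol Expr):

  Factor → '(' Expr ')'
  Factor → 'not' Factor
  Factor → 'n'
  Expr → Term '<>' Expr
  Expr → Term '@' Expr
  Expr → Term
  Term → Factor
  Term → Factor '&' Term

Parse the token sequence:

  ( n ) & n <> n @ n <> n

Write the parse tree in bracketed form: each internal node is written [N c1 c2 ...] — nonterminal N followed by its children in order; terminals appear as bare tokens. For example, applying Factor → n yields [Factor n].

Expr
Term <> Expr
Factor & Term <> Expr
( Expr ) & Term <> Expr
( Term ) & Term <> Expr
( Factor ) & Term <> Expr
( n ) & Term <> Expr
( n ) & Factor <> Expr
( n ) & n <> Expr
( n ) & n <> Term @ Expr
( n ) & n <> Factor @ Expr
( n ) & n <> n @ Expr
( n ) & n <> n @ Term <> Expr
( n ) & n <> n @ Factor <> Expr
( n ) & n <> n @ n <> Expr
( n ) & n <> n @ n <> Term
( n ) & n <> n @ n <> Factor
( n ) & n <> n @ n <> n

[Expr [Term [Factor ( [Expr [Term [Factor n]]] )] & [Term [Factor n]]] <> [Expr [Term [Factor n]] @ [Expr [Term [Factor n]] <> [Expr [Term [Factor n]]]]]]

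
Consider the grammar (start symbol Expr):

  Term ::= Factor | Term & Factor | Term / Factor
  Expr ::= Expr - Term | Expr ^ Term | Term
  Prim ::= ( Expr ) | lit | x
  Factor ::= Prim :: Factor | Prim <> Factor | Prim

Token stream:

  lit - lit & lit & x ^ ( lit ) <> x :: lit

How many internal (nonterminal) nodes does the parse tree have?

[Expr [Expr [Expr [Term [Factor [Prim lit]]]] - [Term [Term [Term [Factor [Prim lit]]] & [Factor [Prim lit]]] & [Factor [Prim x]]]] ^ [Term [Factor [Prim ( [Expr [Term [Factor [Prim lit]]]] )] <> [Factor [Prim x] :: [Factor [Prim lit]]]]]]

26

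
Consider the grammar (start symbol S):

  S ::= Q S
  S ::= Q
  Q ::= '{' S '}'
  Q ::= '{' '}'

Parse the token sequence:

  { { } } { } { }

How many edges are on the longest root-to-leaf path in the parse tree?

4

[S [Q { [S [Q { }]] }] [S [Q { }] [S [Q { }]]]]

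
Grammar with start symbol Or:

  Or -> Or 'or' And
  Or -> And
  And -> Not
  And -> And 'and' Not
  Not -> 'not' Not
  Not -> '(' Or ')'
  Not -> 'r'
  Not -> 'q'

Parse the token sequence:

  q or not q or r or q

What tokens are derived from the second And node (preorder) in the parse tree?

[Or [Or [Or [Or [And [Not q]]] or [And [Not not [Not q]]]] or [And [Not r]]] or [And [Not q]]]

not q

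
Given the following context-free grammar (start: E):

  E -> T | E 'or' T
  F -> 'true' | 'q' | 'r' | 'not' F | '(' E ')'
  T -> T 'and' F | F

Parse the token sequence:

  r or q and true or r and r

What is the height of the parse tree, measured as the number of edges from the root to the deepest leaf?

[E [E [E [T [F r]]] or [T [T [F q]] and [F true]]] or [T [T [F r]] and [F r]]]

5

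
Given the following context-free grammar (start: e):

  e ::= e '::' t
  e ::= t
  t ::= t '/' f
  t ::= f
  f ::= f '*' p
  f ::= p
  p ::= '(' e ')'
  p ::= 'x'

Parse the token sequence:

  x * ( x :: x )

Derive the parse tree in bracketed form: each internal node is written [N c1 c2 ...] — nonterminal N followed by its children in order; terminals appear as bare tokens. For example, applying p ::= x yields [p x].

[e [t [f [f [p x]] * [p ( [e [e [t [f [p x]]]] :: [t [f [p x]]]] )]]]]

e
t
f
f * p
p * p
x * p
x * ( e )
x * ( e :: t )
x * ( t :: t )
x * ( f :: t )
x * ( p :: t )
x * ( x :: t )
x * ( x :: f )
x * ( x :: p )
x * ( x :: x )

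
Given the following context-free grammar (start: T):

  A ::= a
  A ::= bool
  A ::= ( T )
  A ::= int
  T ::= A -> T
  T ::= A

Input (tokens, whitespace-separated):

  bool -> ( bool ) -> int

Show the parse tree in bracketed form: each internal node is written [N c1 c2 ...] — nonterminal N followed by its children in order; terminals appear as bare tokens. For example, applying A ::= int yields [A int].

T
A -> T
bool -> T
bool -> A -> T
bool -> ( T ) -> T
bool -> ( A ) -> T
bool -> ( bool ) -> T
bool -> ( bool ) -> A
bool -> ( bool ) -> int

[T [A bool] -> [T [A ( [T [A bool]] )] -> [T [A int]]]]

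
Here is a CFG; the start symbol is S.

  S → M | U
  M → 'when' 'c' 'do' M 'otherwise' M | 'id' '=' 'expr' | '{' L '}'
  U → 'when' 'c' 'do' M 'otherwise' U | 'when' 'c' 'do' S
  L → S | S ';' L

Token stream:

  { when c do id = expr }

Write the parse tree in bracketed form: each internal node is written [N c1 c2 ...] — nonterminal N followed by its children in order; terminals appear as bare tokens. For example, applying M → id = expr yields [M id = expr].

S
M
{ L }
{ S }
{ U }
{ when c do S }
{ when c do M }
{ when c do id = expr }

[S [M { [L [S [U when c do [S [M id = expr]]]]] }]]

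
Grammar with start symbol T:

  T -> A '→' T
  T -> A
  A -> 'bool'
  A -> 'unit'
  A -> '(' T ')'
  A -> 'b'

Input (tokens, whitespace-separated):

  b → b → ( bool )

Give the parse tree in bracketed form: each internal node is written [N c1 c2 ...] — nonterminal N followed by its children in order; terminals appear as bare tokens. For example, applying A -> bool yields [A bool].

[T [A b] → [T [A b] → [T [A ( [T [A bool]] )]]]]

T
A → T
b → T
b → A → T
b → b → T
b → b → A
b → b → ( T )
b → b → ( A )
b → b → ( bool )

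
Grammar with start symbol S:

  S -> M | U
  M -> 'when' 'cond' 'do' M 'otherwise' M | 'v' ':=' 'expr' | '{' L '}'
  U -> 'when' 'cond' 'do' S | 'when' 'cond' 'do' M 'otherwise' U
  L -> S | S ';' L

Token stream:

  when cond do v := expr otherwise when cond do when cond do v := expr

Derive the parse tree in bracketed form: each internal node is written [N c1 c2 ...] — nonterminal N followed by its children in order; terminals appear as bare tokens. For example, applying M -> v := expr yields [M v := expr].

S
U
when cond do M otherwise U
when cond do v := expr otherwise U
when cond do v := expr otherwise when cond do S
when cond do v := expr otherwise when cond do U
when cond do v := expr otherwise when cond do when cond do S
when cond do v := expr otherwise when cond do when cond do M
when cond do v := expr otherwise when cond do when cond do v := expr

[S [U when cond do [M v := expr] otherwise [U when cond do [S [U when cond do [S [M v := expr]]]]]]]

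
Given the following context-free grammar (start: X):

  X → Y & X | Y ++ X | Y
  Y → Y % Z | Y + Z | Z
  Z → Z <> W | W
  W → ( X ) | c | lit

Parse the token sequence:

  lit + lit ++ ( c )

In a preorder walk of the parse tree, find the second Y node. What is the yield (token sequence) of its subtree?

[X [Y [Y [Z [W lit]]] + [Z [W lit]]] ++ [X [Y [Z [W ( [X [Y [Z [W c]]]] )]]]]]

lit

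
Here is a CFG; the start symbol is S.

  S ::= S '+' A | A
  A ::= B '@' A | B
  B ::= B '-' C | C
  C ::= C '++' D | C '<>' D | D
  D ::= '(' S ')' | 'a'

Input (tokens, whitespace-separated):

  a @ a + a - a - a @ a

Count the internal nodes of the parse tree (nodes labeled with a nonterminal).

24

[S [S [A [B [C [D a]]] @ [A [B [C [D a]]]]]] + [A [B [B [B [C [D a]]] - [C [D a]]] - [C [D a]]] @ [A [B [C [D a]]]]]]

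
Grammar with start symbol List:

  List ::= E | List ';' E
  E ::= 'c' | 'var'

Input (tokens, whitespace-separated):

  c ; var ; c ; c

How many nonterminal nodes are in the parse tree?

[List [List [List [List [E c]] ; [E var]] ; [E c]] ; [E c]]

8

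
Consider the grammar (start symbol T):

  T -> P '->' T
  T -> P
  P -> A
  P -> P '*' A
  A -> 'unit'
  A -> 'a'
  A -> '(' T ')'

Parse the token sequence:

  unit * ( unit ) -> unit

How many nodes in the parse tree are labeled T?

[T [P [P [A unit]] * [A ( [T [P [A unit]]] )]] -> [T [P [A unit]]]]

3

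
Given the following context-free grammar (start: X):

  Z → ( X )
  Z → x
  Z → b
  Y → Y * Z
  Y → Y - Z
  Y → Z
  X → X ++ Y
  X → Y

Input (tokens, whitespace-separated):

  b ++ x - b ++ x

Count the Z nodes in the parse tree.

4

[X [X [X [Y [Z b]]] ++ [Y [Y [Z x]] - [Z b]]] ++ [Y [Z x]]]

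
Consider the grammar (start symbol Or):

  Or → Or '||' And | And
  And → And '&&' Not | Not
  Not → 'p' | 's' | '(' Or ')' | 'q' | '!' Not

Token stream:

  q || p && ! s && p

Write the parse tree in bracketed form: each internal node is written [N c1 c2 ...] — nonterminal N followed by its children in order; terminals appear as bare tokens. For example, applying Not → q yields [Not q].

Or
Or || And
And || And
Not || And
q || And
q || And && Not
q || And && Not && Not
q || Not && Not && Not
q || p && Not && Not
q || p && ! Not && Not
q || p && ! s && Not
q || p && ! s && p

[Or [Or [And [Not q]]] || [And [And [And [Not p]] && [Not ! [Not s]]] && [Not p]]]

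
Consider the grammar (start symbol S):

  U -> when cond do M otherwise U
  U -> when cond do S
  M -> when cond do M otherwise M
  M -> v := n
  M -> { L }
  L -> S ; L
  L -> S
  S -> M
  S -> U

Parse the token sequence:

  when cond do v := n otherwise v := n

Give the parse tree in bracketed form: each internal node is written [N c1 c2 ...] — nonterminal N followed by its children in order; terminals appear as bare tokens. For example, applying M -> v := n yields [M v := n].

[S [M when cond do [M v := n] otherwise [M v := n]]]

S
M
when cond do M otherwise M
when cond do v := n otherwise M
when cond do v := n otherwise v := n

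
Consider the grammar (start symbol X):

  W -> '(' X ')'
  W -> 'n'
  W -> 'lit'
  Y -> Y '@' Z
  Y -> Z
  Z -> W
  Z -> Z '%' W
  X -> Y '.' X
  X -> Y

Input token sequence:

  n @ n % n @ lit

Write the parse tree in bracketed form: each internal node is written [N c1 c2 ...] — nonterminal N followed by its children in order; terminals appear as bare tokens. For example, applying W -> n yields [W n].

X
Y
Y @ Z
Y @ Z @ Z
Z @ Z @ Z
W @ Z @ Z
n @ Z @ Z
n @ Z % W @ Z
n @ W % W @ Z
n @ n % W @ Z
n @ n % n @ Z
n @ n % n @ W
n @ n % n @ lit

[X [Y [Y [Y [Z [W n]]] @ [Z [Z [W n]] % [W n]]] @ [Z [W lit]]]]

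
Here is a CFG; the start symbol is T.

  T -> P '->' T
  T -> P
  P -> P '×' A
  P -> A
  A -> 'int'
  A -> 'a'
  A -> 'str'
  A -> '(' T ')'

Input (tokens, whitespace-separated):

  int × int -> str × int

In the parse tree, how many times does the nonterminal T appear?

2

[T [P [P [A int]] × [A int]] -> [T [P [P [A str]] × [A int]]]]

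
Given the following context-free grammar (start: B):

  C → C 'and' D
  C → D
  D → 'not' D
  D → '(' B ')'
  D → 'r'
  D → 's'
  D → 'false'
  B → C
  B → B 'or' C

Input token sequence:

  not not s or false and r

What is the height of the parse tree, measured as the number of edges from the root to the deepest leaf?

6

[B [B [C [D not [D not [D s]]]]] or [C [C [D false]] and [D r]]]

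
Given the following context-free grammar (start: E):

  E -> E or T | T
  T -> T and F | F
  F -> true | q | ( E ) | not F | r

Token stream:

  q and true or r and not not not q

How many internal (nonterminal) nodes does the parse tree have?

[E [E [T [T [F q]] and [F true]]] or [T [T [F r]] and [F not [F not [F not [F q]]]]]]

13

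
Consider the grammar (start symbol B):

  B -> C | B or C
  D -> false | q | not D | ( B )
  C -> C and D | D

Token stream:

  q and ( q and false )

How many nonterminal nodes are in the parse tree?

10

[B [C [C [D q]] and [D ( [B [C [C [D q]] and [D false]]] )]]]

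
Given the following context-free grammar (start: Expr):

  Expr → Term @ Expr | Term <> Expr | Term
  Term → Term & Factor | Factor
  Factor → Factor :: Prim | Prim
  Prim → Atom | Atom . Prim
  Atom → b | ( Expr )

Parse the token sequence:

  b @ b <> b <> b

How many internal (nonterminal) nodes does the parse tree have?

[Expr [Term [Factor [Prim [Atom b]]]] @ [Expr [Term [Factor [Prim [Atom b]]]] <> [Expr [Term [Factor [Prim [Atom b]]]] <> [Expr [Term [Factor [Prim [Atom b]]]]]]]]

20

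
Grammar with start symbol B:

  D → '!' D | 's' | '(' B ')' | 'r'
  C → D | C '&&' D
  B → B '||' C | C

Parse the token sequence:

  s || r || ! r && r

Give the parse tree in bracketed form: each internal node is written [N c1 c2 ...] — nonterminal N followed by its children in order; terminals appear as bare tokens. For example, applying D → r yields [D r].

[B [B [B [C [D s]]] || [C [D r]]] || [C [C [D ! [D r]]] && [D r]]]

B
B || C
B || C || C
C || C || C
D || C || C
s || C || C
s || D || C
s || r || C
s || r || C && D
s || r || D && D
s || r || ! D && D
s || r || ! r && D
s || r || ! r && r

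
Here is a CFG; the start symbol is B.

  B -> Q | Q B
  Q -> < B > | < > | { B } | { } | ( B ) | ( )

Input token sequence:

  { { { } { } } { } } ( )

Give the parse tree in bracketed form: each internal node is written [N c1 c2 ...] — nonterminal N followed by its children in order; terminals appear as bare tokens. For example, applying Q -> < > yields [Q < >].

[B [Q { [B [Q { [B [Q { }] [B [Q { }]]] }] [B [Q { }]]] }] [B [Q ( )]]]

B
Q B
{ B } B
{ Q B } B
{ { B } B } B
{ { Q B } B } B
{ { { } B } B } B
{ { { } Q } B } B
{ { { } { } } B } B
{ { { } { } } Q } B
{ { { } { } } { } } B
{ { { } { } } { } } Q
{ { { } { } } { } } ( )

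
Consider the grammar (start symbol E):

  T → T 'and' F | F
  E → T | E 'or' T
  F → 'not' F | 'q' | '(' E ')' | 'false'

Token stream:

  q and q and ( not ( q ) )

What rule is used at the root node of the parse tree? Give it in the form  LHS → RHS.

E → T

[E [T [T [T [F q]] and [F q]] and [F ( [E [T [F not [F ( [E [T [F q]]] )]]]] )]]]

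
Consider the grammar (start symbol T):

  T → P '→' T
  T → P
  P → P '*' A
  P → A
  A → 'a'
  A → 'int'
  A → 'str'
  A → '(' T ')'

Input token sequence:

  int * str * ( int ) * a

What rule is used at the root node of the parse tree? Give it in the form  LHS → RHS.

T → P

[T [P [P [P [P [A int]] * [A str]] * [A ( [T [P [A int]]] )]] * [A a]]]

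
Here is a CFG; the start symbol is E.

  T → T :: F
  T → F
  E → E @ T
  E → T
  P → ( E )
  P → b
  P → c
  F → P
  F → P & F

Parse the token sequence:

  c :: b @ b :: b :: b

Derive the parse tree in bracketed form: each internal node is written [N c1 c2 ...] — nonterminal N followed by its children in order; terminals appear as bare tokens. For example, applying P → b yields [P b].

[E [E [T [T [F [P c]]] :: [F [P b]]]] @ [T [T [T [F [P b]]] :: [F [P b]]] :: [F [P b]]]]

E
E @ T
T @ T
T :: F @ T
F :: F @ T
P :: F @ T
c :: F @ T
c :: P @ T
c :: b @ T
c :: b @ T :: F
c :: b @ T :: F :: F
c :: b @ F :: F :: F
c :: b @ P :: F :: F
c :: b @ b :: F :: F
c :: b @ b :: P :: F
c :: b @ b :: b :: F
c :: b @ b :: b :: P
c :: b @ b :: b :: b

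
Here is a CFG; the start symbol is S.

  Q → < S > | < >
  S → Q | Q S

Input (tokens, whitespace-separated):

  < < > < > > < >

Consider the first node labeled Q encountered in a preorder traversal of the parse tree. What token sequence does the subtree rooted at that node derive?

< < > < > >

[S [Q < [S [Q < >] [S [Q < >]]] >] [S [Q < >]]]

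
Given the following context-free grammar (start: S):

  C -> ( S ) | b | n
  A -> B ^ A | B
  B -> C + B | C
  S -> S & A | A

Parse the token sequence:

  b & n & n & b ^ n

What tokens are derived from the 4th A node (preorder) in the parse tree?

b ^ n

[S [S [S [S [A [B [C b]]]] & [A [B [C n]]]] & [A [B [C n]]]] & [A [B [C b]] ^ [A [B [C n]]]]]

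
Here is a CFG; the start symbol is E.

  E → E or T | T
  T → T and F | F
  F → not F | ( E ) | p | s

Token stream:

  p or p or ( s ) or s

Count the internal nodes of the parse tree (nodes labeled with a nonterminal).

[E [E [E [E [T [F p]]] or [T [F p]]] or [T [F ( [E [T [F s]]] )]]] or [T [F s]]]

15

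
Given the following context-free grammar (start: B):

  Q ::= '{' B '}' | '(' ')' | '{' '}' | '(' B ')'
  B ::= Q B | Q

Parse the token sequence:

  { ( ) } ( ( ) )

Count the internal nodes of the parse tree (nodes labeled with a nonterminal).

8

[B [Q { [B [Q ( )]] }] [B [Q ( [B [Q ( )]] )]]]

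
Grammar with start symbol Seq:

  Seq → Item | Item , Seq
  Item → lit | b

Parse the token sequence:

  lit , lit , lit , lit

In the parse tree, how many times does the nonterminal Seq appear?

4

[Seq [Item lit] , [Seq [Item lit] , [Seq [Item lit] , [Seq [Item lit]]]]]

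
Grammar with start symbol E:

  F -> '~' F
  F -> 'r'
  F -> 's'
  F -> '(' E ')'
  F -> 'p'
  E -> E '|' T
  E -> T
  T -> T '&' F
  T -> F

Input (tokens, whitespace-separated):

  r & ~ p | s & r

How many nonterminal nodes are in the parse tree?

11

[E [E [T [T [F r]] & [F ~ [F p]]]] | [T [T [F s]] & [F r]]]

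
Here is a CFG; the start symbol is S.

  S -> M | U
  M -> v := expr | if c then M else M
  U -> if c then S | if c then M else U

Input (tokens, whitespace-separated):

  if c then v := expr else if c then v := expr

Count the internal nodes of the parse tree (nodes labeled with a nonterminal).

[S [U if c then [M v := expr] else [U if c then [S [M v := expr]]]]]

6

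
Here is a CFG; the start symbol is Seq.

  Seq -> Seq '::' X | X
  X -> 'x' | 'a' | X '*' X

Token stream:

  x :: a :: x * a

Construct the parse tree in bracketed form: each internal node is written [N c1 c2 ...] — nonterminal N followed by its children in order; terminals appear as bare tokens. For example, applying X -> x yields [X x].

Seq
Seq :: X
Seq :: X :: X
X :: X :: X
x :: X :: X
x :: a :: X
x :: a :: X * X
x :: a :: x * X
x :: a :: x * a

[Seq [Seq [Seq [X x]] :: [X a]] :: [X [X x] * [X a]]]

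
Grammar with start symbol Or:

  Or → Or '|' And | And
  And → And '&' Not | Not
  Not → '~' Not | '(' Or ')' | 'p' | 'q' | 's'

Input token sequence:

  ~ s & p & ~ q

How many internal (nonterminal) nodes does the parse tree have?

9

[Or [And [And [And [Not ~ [Not s]]] & [Not p]] & [Not ~ [Not q]]]]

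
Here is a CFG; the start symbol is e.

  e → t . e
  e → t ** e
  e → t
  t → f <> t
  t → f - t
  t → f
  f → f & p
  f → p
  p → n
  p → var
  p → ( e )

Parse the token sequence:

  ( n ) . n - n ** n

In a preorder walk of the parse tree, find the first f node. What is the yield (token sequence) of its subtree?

[e [t [f [p ( [e [t [f [p n]]]] )]]] . [e [t [f [p n]] - [t [f [p n]]]] ** [e [t [f [p n]]]]]]

( n )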